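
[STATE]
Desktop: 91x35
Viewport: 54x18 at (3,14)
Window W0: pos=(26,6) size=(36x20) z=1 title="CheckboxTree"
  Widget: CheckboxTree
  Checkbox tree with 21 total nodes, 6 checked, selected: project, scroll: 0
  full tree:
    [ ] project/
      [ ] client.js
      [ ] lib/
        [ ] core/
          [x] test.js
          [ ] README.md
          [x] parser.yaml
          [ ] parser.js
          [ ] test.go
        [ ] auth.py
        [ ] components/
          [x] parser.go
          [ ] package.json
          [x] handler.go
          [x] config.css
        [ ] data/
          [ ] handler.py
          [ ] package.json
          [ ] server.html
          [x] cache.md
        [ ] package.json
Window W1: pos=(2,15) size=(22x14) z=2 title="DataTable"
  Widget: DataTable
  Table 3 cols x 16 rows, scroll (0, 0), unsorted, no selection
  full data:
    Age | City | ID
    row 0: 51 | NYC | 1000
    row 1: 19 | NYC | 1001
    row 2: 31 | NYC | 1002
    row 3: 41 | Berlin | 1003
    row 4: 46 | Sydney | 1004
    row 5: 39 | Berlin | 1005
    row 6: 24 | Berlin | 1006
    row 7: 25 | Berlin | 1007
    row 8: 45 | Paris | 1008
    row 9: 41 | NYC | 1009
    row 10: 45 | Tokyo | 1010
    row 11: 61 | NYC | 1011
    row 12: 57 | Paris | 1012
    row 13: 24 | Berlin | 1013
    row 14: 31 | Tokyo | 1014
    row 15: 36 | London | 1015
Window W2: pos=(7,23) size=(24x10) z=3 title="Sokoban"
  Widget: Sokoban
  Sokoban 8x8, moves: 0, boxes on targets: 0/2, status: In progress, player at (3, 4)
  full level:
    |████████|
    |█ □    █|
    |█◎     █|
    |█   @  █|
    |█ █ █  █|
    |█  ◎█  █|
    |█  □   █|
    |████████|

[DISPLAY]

                       ┃       [ ] README.md          
━━━━━━━━━━━━━━━━━━━━┓  ┃       [x] parser.yaml        
 DataTable          ┃  ┃       [ ] parser.js          
────────────────────┨  ┃       [ ] test.go            
Age│City  │ID       ┃  ┃     [ ] auth.py              
───┼──────┼────     ┃  ┃     [-] components/          
51 │NYC   │1000     ┃  ┃       [x] parser.go          
19 │NYC   │1001     ┃  ┃       [ ] package.json       
31 │NYC   │1002     ┃  ┃       [x] handler.go         
41 │┏━━━━━━━━━━━━━━━━━━━━━━┓   [x] config.css         
46 │┃ Sokoban              ┃ [-] data/                
39 │┠──────────────────────┨━━━━━━━━━━━━━━━━━━━━━━━━━━
24 │┃████████              ┃                          
25 │┃█ □    █              ┃                          
━━━━┃█◎     █              ┃                          
    ┃█   @  █              ┃                          
    ┃█ █ █  █              ┃                          
    ┃█  ◎█  █              ┃                          


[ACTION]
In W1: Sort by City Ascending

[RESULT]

                       ┃       [ ] README.md          
━━━━━━━━━━━━━━━━━━━━┓  ┃       [x] parser.yaml        
 DataTable          ┃  ┃       [ ] parser.js          
────────────────────┨  ┃       [ ] test.go            
Age│City ▲│ID       ┃  ┃     [ ] auth.py              
───┼──────┼────     ┃  ┃     [-] components/          
41 │Berlin│1003     ┃  ┃       [x] parser.go          
39 │Berlin│1005     ┃  ┃       [ ] package.json       
24 │Berlin│1006     ┃  ┃       [x] handler.go         
25 │┏━━━━━━━━━━━━━━━━━━━━━━┓   [x] config.css         
24 │┃ Sokoban              ┃ [-] data/                
36 │┠──────────────────────┨━━━━━━━━━━━━━━━━━━━━━━━━━━
51 │┃████████              ┃                          
19 │┃█ □    █              ┃                          
━━━━┃█◎     █              ┃                          
    ┃█   @  █              ┃                          
    ┃█ █ █  █              ┃                          
    ┃█  ◎█  █              ┃                          


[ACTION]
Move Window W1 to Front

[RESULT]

                       ┃       [ ] README.md          
━━━━━━━━━━━━━━━━━━━━┓  ┃       [x] parser.yaml        
 DataTable          ┃  ┃       [ ] parser.js          
────────────────────┨  ┃       [ ] test.go            
Age│City ▲│ID       ┃  ┃     [ ] auth.py              
───┼──────┼────     ┃  ┃     [-] components/          
41 │Berlin│1003     ┃  ┃       [x] parser.go          
39 │Berlin│1005     ┃  ┃       [ ] package.json       
24 │Berlin│1006     ┃  ┃       [x] handler.go         
25 │Berlin│1007     ┃━━━━━━┓   [x] config.css         
24 │Berlin│1013     ┃      ┃ [-] data/                
36 │London│1015     ┃──────┨━━━━━━━━━━━━━━━━━━━━━━━━━━
51 │NYC   │1000     ┃      ┃                          
19 │NYC   │1001     ┃      ┃                          
━━━━━━━━━━━━━━━━━━━━┛      ┃                          
    ┃█   @  █              ┃                          
    ┃█ █ █  █              ┃                          
    ┃█  ◎█  █              ┃                          


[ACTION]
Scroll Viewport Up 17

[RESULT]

                                                      
                                                      
                                                      
                                                      
                                                      
                                                      
                       ┏━━━━━━━━━━━━━━━━━━━━━━━━━━━━━━
                       ┃ CheckboxTree                 
                       ┠──────────────────────────────
                       ┃>[-] project/                 
                       ┃   [ ] client.js              
                       ┃   [-] lib/                   
                       ┃     [-] core/                
                       ┃       [x] test.js            
                       ┃       [ ] README.md          
━━━━━━━━━━━━━━━━━━━━┓  ┃       [x] parser.yaml        
 DataTable          ┃  ┃       [ ] parser.js          
────────────────────┨  ┃       [ ] test.go            


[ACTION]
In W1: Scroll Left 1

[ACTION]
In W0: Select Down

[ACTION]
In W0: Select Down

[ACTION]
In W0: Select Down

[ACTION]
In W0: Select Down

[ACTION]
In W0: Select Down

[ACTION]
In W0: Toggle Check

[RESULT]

                                                      
                                                      
                                                      
                                                      
                                                      
                                                      
                       ┏━━━━━━━━━━━━━━━━━━━━━━━━━━━━━━
                       ┃ CheckboxTree                 
                       ┠──────────────────────────────
                       ┃ [-] project/                 
                       ┃   [ ] client.js              
                       ┃   [-] lib/                   
                       ┃     [-] core/                
                       ┃       [x] test.js            
                       ┃>      [x] README.md          
━━━━━━━━━━━━━━━━━━━━┓  ┃       [x] parser.yaml        
 DataTable          ┃  ┃       [ ] parser.js          
────────────────────┨  ┃       [ ] test.go            


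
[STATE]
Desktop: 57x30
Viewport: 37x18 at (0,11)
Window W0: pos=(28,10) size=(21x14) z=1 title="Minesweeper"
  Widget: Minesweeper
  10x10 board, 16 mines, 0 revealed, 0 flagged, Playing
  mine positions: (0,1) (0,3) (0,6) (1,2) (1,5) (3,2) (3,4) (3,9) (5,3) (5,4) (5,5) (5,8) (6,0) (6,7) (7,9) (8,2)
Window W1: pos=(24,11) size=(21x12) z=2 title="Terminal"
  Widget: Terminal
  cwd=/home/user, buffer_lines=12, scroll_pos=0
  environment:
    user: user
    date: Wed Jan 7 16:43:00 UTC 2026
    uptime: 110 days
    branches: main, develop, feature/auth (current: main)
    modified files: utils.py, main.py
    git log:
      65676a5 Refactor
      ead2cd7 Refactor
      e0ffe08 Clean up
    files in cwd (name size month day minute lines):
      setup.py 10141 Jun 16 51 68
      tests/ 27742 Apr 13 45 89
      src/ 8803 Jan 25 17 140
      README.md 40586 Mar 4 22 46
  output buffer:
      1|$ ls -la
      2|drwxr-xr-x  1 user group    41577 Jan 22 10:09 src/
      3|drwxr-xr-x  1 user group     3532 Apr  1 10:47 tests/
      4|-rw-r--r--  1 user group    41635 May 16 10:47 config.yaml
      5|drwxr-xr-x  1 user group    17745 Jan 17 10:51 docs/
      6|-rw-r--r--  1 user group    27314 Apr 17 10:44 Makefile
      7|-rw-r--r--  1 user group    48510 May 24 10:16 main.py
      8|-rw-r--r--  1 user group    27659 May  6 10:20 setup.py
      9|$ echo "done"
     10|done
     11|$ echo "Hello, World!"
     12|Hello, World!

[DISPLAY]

                        ┏━━━━━━━━━━━━
                        ┃ Terminal   
                        ┠────────────
                        ┃$ ls -la    
                        ┃drwxr-xr-x  
                        ┃drwxr-xr-x  
                        ┃-rw-r--r--  
                        ┃drwxr-xr-x  
                        ┃-rw-r--r--  
                        ┃-rw-r--r--  
                        ┃-rw-r--r--  
                        ┗━━━━━━━━━━━━
                            ┗━━━━━━━━
                                     
                                     
                                     
                                     
                                     


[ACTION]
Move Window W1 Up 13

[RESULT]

                        ┗━━━━━━━━━━━━
                            ┠────────
                            ┃■■■■■■■■
                            ┃■■■■■■■■
                            ┃■■■■■■■■
                            ┃■■■■■■■■
                            ┃■■■■■■■■
                            ┃■■■■■■■■
                            ┃■■■■■■■■
                            ┃■■■■■■■■
                            ┃■■■■■■■■
                            ┃■■■■■■■■
                            ┗━━━━━━━━
                                     
                                     
                                     
                                     
                                     


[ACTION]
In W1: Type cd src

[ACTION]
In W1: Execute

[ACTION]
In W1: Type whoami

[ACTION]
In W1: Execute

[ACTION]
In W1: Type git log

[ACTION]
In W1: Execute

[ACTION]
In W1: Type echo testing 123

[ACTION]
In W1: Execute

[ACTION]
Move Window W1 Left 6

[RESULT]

                  ┗━━━━━━━━━━━━━━━━━━
                            ┠────────
                            ┃■■■■■■■■
                            ┃■■■■■■■■
                            ┃■■■■■■■■
                            ┃■■■■■■■■
                            ┃■■■■■■■■
                            ┃■■■■■■■■
                            ┃■■■■■■■■
                            ┃■■■■■■■■
                            ┃■■■■■■■■
                            ┃■■■■■■■■
                            ┗━━━━━━━━
                                     
                                     
                                     
                                     
                                     


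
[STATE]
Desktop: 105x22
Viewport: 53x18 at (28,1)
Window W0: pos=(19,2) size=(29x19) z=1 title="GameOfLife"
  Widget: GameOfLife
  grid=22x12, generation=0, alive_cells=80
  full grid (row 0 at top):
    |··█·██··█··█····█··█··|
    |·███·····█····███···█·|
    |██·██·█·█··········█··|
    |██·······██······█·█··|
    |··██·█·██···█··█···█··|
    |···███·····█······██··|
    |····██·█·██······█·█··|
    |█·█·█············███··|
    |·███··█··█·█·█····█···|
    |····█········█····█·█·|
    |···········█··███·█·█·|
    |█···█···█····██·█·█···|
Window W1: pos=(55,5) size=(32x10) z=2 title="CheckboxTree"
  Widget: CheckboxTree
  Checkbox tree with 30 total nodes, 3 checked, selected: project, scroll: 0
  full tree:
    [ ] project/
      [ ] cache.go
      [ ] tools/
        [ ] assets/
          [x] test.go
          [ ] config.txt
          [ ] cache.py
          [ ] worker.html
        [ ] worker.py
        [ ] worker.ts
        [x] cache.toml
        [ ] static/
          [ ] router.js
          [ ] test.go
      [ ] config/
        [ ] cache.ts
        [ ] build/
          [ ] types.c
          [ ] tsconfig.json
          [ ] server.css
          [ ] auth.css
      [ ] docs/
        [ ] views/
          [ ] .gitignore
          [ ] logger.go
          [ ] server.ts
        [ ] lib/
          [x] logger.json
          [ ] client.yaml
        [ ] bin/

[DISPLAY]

                                                     
━━━━━━━━━━━━━━━━━━━┓                                 
ife                ┃                                 
───────────────────┨                                 
                   ┃       ┏━━━━━━━━━━━━━━━━━━━━━━━━━
█··█····█··█··     ┃       ┃ CheckboxTree            
·█····███···█·     ┃       ┠─────────────────────────
█··········█··     ┃       ┃>[-] project/            
·██······█·█··     ┃       ┃   [ ] cache.go          
█···█··█···█··     ┃       ┃   [-] tools/            
···█······██··     ┃       ┃     [-] assets/         
·██······█·█··     ┃       ┃       [x] test.go       
·········███··     ┃       ┃       [ ] config.txt    
·█·█·█····█···     ┃       ┗━━━━━━━━━━━━━━━━━━━━━━━━━
·····█····█·█·     ┃                                 
···█··███·█·█·     ┃                                 
█····██·█·█···     ┃                                 
                   ┃                                 


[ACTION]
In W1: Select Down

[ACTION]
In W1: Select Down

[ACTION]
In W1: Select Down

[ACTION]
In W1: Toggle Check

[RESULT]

                                                     
━━━━━━━━━━━━━━━━━━━┓                                 
ife                ┃                                 
───────────────────┨                                 
                   ┃       ┏━━━━━━━━━━━━━━━━━━━━━━━━━
█··█····█··█··     ┃       ┃ CheckboxTree            
·█····███···█·     ┃       ┠─────────────────────────
█··········█··     ┃       ┃ [-] project/            
·██······█·█··     ┃       ┃   [ ] cache.go          
█···█··█···█··     ┃       ┃   [-] tools/            
···█······██··     ┃       ┃>    [x] assets/         
·██······█·█··     ┃       ┃       [x] test.go       
·········███··     ┃       ┃       [x] config.txt    
·█·█·█····█···     ┃       ┗━━━━━━━━━━━━━━━━━━━━━━━━━
·····█····█·█·     ┃                                 
···█··███·█·█·     ┃                                 
█····██·█·█···     ┃                                 
                   ┃                                 


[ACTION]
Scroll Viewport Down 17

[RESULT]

───────────────────┨                                 
                   ┃       ┏━━━━━━━━━━━━━━━━━━━━━━━━━
█··█····█··█··     ┃       ┃ CheckboxTree            
·█····███···█·     ┃       ┠─────────────────────────
█··········█··     ┃       ┃ [-] project/            
·██······█·█··     ┃       ┃   [ ] cache.go          
█···█··█···█··     ┃       ┃   [-] tools/            
···█······██··     ┃       ┃>    [x] assets/         
·██······█·█··     ┃       ┃       [x] test.go       
·········███··     ┃       ┃       [x] config.txt    
·█·█·█····█···     ┃       ┗━━━━━━━━━━━━━━━━━━━━━━━━━
·····█····█·█·     ┃                                 
···█··███·█·█·     ┃                                 
█····██·█·█···     ┃                                 
                   ┃                                 
                   ┃                                 
━━━━━━━━━━━━━━━━━━━┛                                 
                                                     


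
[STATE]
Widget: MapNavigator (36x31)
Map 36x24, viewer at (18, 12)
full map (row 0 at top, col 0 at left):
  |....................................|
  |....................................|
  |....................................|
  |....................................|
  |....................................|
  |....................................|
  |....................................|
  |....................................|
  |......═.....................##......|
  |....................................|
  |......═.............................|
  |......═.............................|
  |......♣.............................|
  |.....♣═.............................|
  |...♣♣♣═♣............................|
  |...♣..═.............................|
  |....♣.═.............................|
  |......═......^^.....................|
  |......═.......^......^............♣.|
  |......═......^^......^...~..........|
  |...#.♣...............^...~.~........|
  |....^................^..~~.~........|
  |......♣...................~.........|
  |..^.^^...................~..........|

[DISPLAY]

                                    
                                    
                                    
....................................
....................................
....................................
....................................
....................................
....................................
....................................
....................................
......═.....................##......
....................................
......═.............................
......═.............................
......♣...........@.................
.....♣═.............................
...♣♣♣═♣............................
...♣..═.............................
....♣.═.............................
......═......^^.....................
......═.......^......^............♣.
......═......^^......^...~..........
...#.♣...............^...~.~........
....^................^..~~.~........
......♣...................~.........
..^.^^...................~..........
                                    
                                    
                                    
                                    


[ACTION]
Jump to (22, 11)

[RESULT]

                                    
                                    
                                    
                                    
................................    
................................    
................................    
................................    
................................    
................................    
................................    
................................    
..═.....................##......    
................................    
..═.............................    
..═...............@.............    
..♣.............................    
.♣═.............................    
♣♣═♣............................    
..═.............................    
♣.═.............................    
..═......^^.....................    
..═.......^......^............♣.    
..═......^^......^...~..........    
.♣...............^...~.~........    
^................^..~~.~........    
..♣...................~.........    
^^...................~..........    
                                    
                                    
                                    


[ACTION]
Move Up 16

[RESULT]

                                    
                                    
                                    
                                    
                                    
                                    
                                    
                                    
                                    
                                    
                                    
                                    
                                    
                                    
                                    
..................@.............    
................................    
................................    
................................    
................................    
................................    
................................    
................................    
..═.....................##......    
................................    
..═.............................    
..═.............................    
..♣.............................    
.♣═.............................    
♣♣═♣............................    
..═.............................    


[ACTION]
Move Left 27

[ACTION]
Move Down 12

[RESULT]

                                    
                                    
                                    
                  ..................
                  ..................
                  ..................
                  ..................
                  ..................
                  ..................
                  ..................
                  ..................
                  ......═...........
                  ..................
                  ......═...........
                  ......═...........
                  @.....♣...........
                  .....♣═...........
                  ...♣♣♣═♣..........
                  ...♣..═...........
                  ....♣.═...........
                  ......═......^^...
                  ......═.......^...
                  ......═......^^...
                  ...#.♣............
                  ....^.............
                  ......♣...........
                  ..^.^^............
                                    
                                    
                                    
                                    


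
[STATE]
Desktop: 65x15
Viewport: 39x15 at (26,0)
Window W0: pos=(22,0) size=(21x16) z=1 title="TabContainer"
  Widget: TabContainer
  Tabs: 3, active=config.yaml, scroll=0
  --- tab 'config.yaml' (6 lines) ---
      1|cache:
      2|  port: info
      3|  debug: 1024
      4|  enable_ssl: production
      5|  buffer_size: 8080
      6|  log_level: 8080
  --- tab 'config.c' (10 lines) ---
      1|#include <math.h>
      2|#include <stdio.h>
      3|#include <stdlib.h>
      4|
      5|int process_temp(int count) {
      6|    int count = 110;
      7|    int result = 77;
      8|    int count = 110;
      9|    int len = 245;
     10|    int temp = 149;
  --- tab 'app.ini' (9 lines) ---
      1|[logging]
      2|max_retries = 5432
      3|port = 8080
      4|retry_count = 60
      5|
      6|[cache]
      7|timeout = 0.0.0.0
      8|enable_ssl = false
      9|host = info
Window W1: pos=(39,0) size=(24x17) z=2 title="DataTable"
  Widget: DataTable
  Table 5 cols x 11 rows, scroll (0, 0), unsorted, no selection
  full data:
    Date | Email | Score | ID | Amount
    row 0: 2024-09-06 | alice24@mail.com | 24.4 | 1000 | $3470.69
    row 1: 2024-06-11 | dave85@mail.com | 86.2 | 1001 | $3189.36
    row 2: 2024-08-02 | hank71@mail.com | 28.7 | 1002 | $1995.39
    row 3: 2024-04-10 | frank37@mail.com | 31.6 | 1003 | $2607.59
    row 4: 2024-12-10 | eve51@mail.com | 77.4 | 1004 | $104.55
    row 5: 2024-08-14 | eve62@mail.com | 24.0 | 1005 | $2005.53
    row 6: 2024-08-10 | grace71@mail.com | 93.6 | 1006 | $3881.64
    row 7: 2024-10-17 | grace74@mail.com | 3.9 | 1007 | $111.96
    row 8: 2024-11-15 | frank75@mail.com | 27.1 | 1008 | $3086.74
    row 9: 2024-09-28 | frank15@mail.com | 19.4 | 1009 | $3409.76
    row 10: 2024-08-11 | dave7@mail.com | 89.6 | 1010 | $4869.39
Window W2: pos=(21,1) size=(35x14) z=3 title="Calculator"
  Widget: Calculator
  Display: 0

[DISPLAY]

━━━━━━━━━━━━━┏━━━━━━━━━━━━━━━━━━━━━━┓  
━━━━━━━━━━━━━━━━━━━━━━━━━━━━━┓      ┃  
culator                      ┃──────┨  
─────────────────────────────┨      ┃  
                            0┃──────┃  
┬───┬───┬───┐                ┃24@mai┃  
│ 8 │ 9 │ ÷ │                ┃5@mail┃  
┼───┼───┼───┤                ┃1@mail┃  
│ 5 │ 6 │ × │                ┃37@mai┃  
┼───┼───┼───┤                ┃@mail.┃  
│ 2 │ 3 │ - │                ┃@mail.┃  
┼───┼───┼───┤                ┃71@mai┃  
│ . │ = │ + │                ┃74@mai┃  
┴───┴───┴───┘                ┃75@mai┃  
━━━━━━━━━━━━━━━━━━━━━━━━━━━━━┛15@mai┃  


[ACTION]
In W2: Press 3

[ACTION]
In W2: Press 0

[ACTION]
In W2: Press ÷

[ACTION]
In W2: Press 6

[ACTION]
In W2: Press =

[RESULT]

━━━━━━━━━━━━━┏━━━━━━━━━━━━━━━━━━━━━━┓  
━━━━━━━━━━━━━━━━━━━━━━━━━━━━━┓      ┃  
culator                      ┃──────┨  
─────────────────────────────┨      ┃  
                            5┃──────┃  
┬───┬───┬───┐                ┃24@mai┃  
│ 8 │ 9 │ ÷ │                ┃5@mail┃  
┼───┼───┼───┤                ┃1@mail┃  
│ 5 │ 6 │ × │                ┃37@mai┃  
┼───┼───┼───┤                ┃@mail.┃  
│ 2 │ 3 │ - │                ┃@mail.┃  
┼───┼───┼───┤                ┃71@mai┃  
│ . │ = │ + │                ┃74@mai┃  
┴───┴───┴───┘                ┃75@mai┃  
━━━━━━━━━━━━━━━━━━━━━━━━━━━━━┛15@mai┃  


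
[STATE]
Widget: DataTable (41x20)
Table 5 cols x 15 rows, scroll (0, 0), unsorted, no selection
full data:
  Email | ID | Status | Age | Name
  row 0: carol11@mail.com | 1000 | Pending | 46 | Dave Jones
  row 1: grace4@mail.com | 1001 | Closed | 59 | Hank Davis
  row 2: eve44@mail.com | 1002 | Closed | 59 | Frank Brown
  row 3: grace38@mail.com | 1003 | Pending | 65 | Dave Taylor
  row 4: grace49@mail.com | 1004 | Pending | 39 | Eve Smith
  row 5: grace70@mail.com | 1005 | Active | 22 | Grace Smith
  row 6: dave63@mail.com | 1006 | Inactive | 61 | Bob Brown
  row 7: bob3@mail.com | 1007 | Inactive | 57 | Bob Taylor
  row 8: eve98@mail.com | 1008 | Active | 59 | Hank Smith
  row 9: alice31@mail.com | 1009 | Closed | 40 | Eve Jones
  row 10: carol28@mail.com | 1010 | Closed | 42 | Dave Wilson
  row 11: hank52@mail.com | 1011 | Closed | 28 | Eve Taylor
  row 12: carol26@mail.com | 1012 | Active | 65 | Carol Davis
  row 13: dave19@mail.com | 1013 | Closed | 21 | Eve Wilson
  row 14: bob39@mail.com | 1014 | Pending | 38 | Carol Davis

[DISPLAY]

Email           │ID  │Status  │Age│Name  
────────────────┼────┼────────┼───┼──────
carol11@mail.com│1000│Pending │46 │Dave J
grace4@mail.com │1001│Closed  │59 │Hank D
eve44@mail.com  │1002│Closed  │59 │Frank 
grace38@mail.com│1003│Pending │65 │Dave T
grace49@mail.com│1004│Pending │39 │Eve Sm
grace70@mail.com│1005│Active  │22 │Grace 
dave63@mail.com │1006│Inactive│61 │Bob Br
bob3@mail.com   │1007│Inactive│57 │Bob Ta
eve98@mail.com  │1008│Active  │59 │Hank S
alice31@mail.com│1009│Closed  │40 │Eve Jo
carol28@mail.com│1010│Closed  │42 │Dave W
hank52@mail.com │1011│Closed  │28 │Eve Ta
carol26@mail.com│1012│Active  │65 │Carol 
dave19@mail.com │1013│Closed  │21 │Eve Wi
bob39@mail.com  │1014│Pending │38 │Carol 
                                         
                                         
                                         


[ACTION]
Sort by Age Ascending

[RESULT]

Email           │ID  │Status  │Ag▲│Name  
────────────────┼────┼────────┼───┼──────
dave19@mail.com │1013│Closed  │21 │Eve Wi
grace70@mail.com│1005│Active  │22 │Grace 
hank52@mail.com │1011│Closed  │28 │Eve Ta
bob39@mail.com  │1014│Pending │38 │Carol 
grace49@mail.com│1004│Pending │39 │Eve Sm
alice31@mail.com│1009│Closed  │40 │Eve Jo
carol28@mail.com│1010│Closed  │42 │Dave W
carol11@mail.com│1000│Pending │46 │Dave J
bob3@mail.com   │1007│Inactive│57 │Bob Ta
grace4@mail.com │1001│Closed  │59 │Hank D
eve44@mail.com  │1002│Closed  │59 │Frank 
eve98@mail.com  │1008│Active  │59 │Hank S
dave63@mail.com │1006│Inactive│61 │Bob Br
grace38@mail.com│1003│Pending │65 │Dave T
carol26@mail.com│1012│Active  │65 │Carol 
                                         
                                         
                                         


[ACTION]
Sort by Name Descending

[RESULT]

Email           │ID  │Status  │Age│Name  
────────────────┼────┼────────┼───┼──────
eve98@mail.com  │1008│Active  │59 │Hank S
grace4@mail.com │1001│Closed  │59 │Hank D
grace70@mail.com│1005│Active  │22 │Grace 
eve44@mail.com  │1002│Closed  │59 │Frank 
dave19@mail.com │1013│Closed  │21 │Eve Wi
hank52@mail.com │1011│Closed  │28 │Eve Ta
grace49@mail.com│1004│Pending │39 │Eve Sm
alice31@mail.com│1009│Closed  │40 │Eve Jo
carol28@mail.com│1010│Closed  │42 │Dave W
grace38@mail.com│1003│Pending │65 │Dave T
carol11@mail.com│1000│Pending │46 │Dave J
bob39@mail.com  │1014│Pending │38 │Carol 
carol26@mail.com│1012│Active  │65 │Carol 
bob3@mail.com   │1007│Inactive│57 │Bob Ta
dave63@mail.com │1006│Inactive│61 │Bob Br
                                         
                                         
                                         


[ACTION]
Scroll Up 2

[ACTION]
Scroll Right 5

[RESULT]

           │ID  │Status  │Age│Name      ▼
───────────┼────┼────────┼───┼───────────
@mail.com  │1008│Active  │59 │Hank Smith 
4@mail.com │1001│Closed  │59 │Hank Davis 
70@mail.com│1005│Active  │22 │Grace Smith
@mail.com  │1002│Closed  │59 │Frank Brown
9@mail.com │1013│Closed  │21 │Eve Wilson 
2@mail.com │1011│Closed  │28 │Eve Taylor 
49@mail.com│1004│Pending │39 │Eve Smith  
31@mail.com│1009│Closed  │40 │Eve Jones  
28@mail.com│1010│Closed  │42 │Dave Wilson
38@mail.com│1003│Pending │65 │Dave Taylor
11@mail.com│1000│Pending │46 │Dave Jones 
@mail.com  │1014│Pending │38 │Carol Davis
26@mail.com│1012│Active  │65 │Carol Davis
mail.com   │1007│Inactive│57 │Bob Taylor 
3@mail.com │1006│Inactive│61 │Bob Brown  
                                         
                                         
                                         


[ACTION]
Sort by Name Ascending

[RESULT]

           │ID  │Status  │Age│Name      ▲
───────────┼────┼────────┼───┼───────────
3@mail.com │1006│Inactive│61 │Bob Brown  
mail.com   │1007│Inactive│57 │Bob Taylor 
@mail.com  │1014│Pending │38 │Carol Davis
26@mail.com│1012│Active  │65 │Carol Davis
11@mail.com│1000│Pending │46 │Dave Jones 
38@mail.com│1003│Pending │65 │Dave Taylor
28@mail.com│1010│Closed  │42 │Dave Wilson
31@mail.com│1009│Closed  │40 │Eve Jones  
49@mail.com│1004│Pending │39 │Eve Smith  
2@mail.com │1011│Closed  │28 │Eve Taylor 
9@mail.com │1013│Closed  │21 │Eve Wilson 
@mail.com  │1002│Closed  │59 │Frank Brown
70@mail.com│1005│Active  │22 │Grace Smith
4@mail.com │1001│Closed  │59 │Hank Davis 
@mail.com  │1008│Active  │59 │Hank Smith 
                                         
                                         
                                         


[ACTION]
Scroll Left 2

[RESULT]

il           │ID  │Status  │Age│Name     
─────────────┼────┼────────┼───┼─────────
e63@mail.com │1006│Inactive│61 │Bob Brown
3@mail.com   │1007│Inactive│57 │Bob Taylo
39@mail.com  │1014│Pending │38 │Carol Dav
ol26@mail.com│1012│Active  │65 │Carol Dav
ol11@mail.com│1000│Pending │46 │Dave Jone
ce38@mail.com│1003│Pending │65 │Dave Tayl
ol28@mail.com│1010│Closed  │42 │Dave Wils
ce31@mail.com│1009│Closed  │40 │Eve Jones
ce49@mail.com│1004│Pending │39 │Eve Smith
k52@mail.com │1011│Closed  │28 │Eve Taylo
e19@mail.com │1013│Closed  │21 │Eve Wilso
44@mail.com  │1002│Closed  │59 │Frank Bro
ce70@mail.com│1005│Active  │22 │Grace Smi
ce4@mail.com │1001│Closed  │59 │Hank Davi
98@mail.com  │1008│Active  │59 │Hank Smit
                                         
                                         
                                         


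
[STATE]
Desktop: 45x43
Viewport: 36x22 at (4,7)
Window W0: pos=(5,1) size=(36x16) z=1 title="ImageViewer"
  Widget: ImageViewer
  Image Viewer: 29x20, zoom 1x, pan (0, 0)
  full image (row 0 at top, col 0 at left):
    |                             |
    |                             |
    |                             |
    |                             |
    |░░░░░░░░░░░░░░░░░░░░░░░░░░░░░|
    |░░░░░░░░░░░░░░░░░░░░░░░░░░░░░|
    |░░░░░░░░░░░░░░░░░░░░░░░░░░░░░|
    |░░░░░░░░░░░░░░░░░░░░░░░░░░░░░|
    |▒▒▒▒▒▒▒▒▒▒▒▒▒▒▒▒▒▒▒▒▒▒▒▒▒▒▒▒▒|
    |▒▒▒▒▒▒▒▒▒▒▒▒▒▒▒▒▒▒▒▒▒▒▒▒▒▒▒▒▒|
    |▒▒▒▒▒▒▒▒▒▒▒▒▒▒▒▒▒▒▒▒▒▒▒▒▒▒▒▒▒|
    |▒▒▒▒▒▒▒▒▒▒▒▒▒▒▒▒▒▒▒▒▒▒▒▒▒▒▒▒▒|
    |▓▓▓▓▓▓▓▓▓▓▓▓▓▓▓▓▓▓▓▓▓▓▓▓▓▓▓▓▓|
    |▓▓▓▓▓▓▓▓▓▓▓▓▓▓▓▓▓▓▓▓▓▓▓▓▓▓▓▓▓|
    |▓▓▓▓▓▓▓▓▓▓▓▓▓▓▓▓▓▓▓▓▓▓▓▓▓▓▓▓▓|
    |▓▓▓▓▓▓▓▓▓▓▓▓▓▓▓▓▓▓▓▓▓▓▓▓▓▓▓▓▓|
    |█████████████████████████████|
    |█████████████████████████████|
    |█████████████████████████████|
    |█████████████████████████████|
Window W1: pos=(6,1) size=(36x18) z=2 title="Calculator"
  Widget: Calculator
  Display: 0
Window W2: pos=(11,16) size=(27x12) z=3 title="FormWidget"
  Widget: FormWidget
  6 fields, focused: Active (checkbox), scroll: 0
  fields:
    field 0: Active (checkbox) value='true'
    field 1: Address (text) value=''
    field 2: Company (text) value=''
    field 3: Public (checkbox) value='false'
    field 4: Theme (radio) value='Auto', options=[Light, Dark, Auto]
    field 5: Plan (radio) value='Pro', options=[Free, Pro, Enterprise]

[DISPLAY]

 ┃┃├───┼───┼───┼───┤                
 ┃┃│ 4 │ 5 │ 6 │ × │                
 ┃┃├───┼───┼───┼───┤                
 ┃┃│ 1 │ 2 │ 3 │ - │                
 ┃┃├───┼───┼───┼───┤                
 ┃┃│ 0 │ . │ = │ + │                
 ┃┃├───┼───┼───┼───┤                
 ┃┃│ C │ MC│ MR│ M+│                
 ┃┃└───┴───┴───┴───┘                
 ┗┃    ┏━━━━━━━━━━━━━━━━━━━━━━━━━┓  
  ┃    ┃ FormWidget              ┃  
  ┗━━━━┠─────────────────────────┨━━
       ┃> Active:     [x]        ┃  
       ┃  Address:    [         ]┃  
       ┃  Company:    [         ]┃  
       ┃  Public:     [ ]        ┃  
       ┃  Theme:      ( ) Light  ┃  
       ┃  Plan:       ( ) Free  (┃  
       ┃                         ┃  
       ┃                         ┃  
       ┗━━━━━━━━━━━━━━━━━━━━━━━━━┛  
                                    


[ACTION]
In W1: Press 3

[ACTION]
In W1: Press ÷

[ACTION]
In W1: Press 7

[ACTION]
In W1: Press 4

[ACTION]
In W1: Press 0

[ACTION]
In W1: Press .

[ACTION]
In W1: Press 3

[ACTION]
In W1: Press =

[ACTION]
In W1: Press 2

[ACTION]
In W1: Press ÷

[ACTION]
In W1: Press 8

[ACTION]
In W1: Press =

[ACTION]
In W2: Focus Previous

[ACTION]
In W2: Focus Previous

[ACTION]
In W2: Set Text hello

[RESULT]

 ┃┃├───┼───┼───┼───┤                
 ┃┃│ 4 │ 5 │ 6 │ × │                
 ┃┃├───┼───┼───┼───┤                
 ┃┃│ 1 │ 2 │ 3 │ - │                
 ┃┃├───┼───┼───┼───┤                
 ┃┃│ 0 │ . │ = │ + │                
 ┃┃├───┼───┼───┼───┤                
 ┃┃│ C │ MC│ MR│ M+│                
 ┃┃└───┴───┴───┴───┘                
 ┗┃    ┏━━━━━━━━━━━━━━━━━━━━━━━━━┓  
  ┃    ┃ FormWidget              ┃  
  ┗━━━━┠─────────────────────────┨━━
       ┃  Active:     [x]        ┃  
       ┃  Address:    [         ]┃  
       ┃  Company:    [         ]┃  
       ┃  Public:     [ ]        ┃  
       ┃> Theme:      ( ) Light  ┃  
       ┃  Plan:       ( ) Free  (┃  
       ┃                         ┃  
       ┃                         ┃  
       ┗━━━━━━━━━━━━━━━━━━━━━━━━━┛  
                                    
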